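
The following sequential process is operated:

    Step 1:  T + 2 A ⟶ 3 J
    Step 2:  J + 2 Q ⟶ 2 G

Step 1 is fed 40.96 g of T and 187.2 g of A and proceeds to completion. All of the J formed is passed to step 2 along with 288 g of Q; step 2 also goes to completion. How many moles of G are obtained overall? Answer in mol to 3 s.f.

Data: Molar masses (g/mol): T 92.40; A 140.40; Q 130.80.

2.20 mol

Step 1:
n(T) = 40.96 / 92.40 = 0.4433 mol
n(A) = 187.2 / 140.40 = 1.333 mol
n/ν for T = 0.4433/1 = 0.4433
n/ν for A = 1.333/2 = 0.6665
Smallest n/ν is T → limiting reagent.
n(J) produced = (3/1) × 0.4433 = 1.330 mol
Step 2:
n(J) available = 1.330 mol
n(Q) = 288.0 / 130.80 = 2.202 mol
n/ν for J = 1.330/1 = 1.330
n/ν for Q = 2.202/2 = 1.101
Smallest n/ν is Q → limiting reagent.
n(G) = (2/2) × 2.202 = 2.202 mol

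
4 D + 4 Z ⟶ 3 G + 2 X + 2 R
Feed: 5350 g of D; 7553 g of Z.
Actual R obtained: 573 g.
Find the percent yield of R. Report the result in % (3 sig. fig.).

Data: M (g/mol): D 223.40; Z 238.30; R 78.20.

n(D) = 5350 / 223.40 = 23.95 mol
n(Z) = 7553 / 238.30 = 31.70 mol
n/ν for D = 23.95/4 = 5.988
n/ν for Z = 31.70/4 = 7.925
Smallest n/ν is D → limiting reagent.
theoretical n(R) = (2/4) × 23.95 = 11.98 mol → 936.8 g
% yield = 573 / 936.8 × 100 = 61.17 %

61.2 %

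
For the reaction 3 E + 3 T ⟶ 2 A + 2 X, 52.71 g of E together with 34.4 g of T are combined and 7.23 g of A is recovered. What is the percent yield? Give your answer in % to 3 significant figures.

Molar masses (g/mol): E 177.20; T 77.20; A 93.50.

39.0 %

n(E) = 52.71 / 177.20 = 0.2975 mol
n(T) = 34.40 / 77.20 = 0.4456 mol
n/ν for E = 0.2975/3 = 0.09917
n/ν for T = 0.4456/3 = 0.1485
Smallest n/ν is E → limiting reagent.
theoretical n(A) = (2/3) × 0.2975 = 0.1983 mol → 18.54 g
% yield = 7.23 / 18.54 × 100 = 39.00 %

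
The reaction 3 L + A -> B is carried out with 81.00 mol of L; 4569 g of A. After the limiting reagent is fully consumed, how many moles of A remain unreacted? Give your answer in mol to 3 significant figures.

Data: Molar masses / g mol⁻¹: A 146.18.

4.26 mol

n(L) = 81.00 mol
n(A) = 4569 / 146.18 = 31.26 mol
n/ν for L = 81.00/3 = 27.00
n/ν for A = 31.26/1 = 31.26
Smallest n/ν is L → limiting reagent.
A consumed = (1/3) × 81.00 = 27.00 mol
A remaining = 31.26 − 27.00 = 4.260 mol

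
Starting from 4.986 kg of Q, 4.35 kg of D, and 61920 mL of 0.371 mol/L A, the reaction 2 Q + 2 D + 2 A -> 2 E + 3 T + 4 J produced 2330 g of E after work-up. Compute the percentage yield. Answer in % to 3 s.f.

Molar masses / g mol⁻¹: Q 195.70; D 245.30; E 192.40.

n(Q) = 4.986×1000 / 195.70 = 25.48 mol
n(D) = 4.350×1000 / 245.30 = 17.73 mol
n(A) = 0.371 × 61920/1000 = 22.97 mol
n/ν → Q: 12.74, D: 8.865, A: 11.49; D is limiting.
theoretical n(E) = (2/2) × 17.73 = 17.73 mol → 3411 g
% yield = 2330 / 3411 × 100 = 68.31 %

68.3 %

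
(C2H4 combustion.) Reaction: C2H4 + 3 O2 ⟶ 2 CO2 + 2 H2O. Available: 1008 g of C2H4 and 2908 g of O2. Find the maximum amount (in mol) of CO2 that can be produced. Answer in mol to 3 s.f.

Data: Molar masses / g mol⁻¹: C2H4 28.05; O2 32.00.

60.6 mol

n(C2H4) = 1008 / 28.05 = 35.94 mol
n(O2) = 2908 / 32.00 = 90.88 mol
n/ν for C2H4 = 35.94/1 = 35.94
n/ν for O2 = 90.88/3 = 30.29
Smallest n/ν is O2 → limiting reagent.
n(CO2) = (2/3) × 90.88 = 60.59 mol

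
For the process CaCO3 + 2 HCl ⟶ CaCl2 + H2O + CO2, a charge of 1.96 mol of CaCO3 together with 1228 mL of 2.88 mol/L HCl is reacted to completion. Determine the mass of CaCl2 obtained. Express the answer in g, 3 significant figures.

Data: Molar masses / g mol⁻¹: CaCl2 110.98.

n(CaCO3) = 1.960 mol
n(HCl) = 2.88 × 1228/1000 = 3.537 mol
n/ν → CaCO3: 1.960, HCl: 1.769; HCl is limiting.
n(CaCl2) = (1/2) × 3.537 = 1.769 mol
mass = 1.769 × 110.98 = 196.3 g

196 g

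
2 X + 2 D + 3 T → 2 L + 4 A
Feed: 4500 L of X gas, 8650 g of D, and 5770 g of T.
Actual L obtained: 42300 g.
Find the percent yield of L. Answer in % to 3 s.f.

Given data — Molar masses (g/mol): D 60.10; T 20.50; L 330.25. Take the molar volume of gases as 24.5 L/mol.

n(X) = 4500 / 24.5 = 183.7 mol
n(D) = 8650 / 60.10 = 143.9 mol
n(T) = 5770 / 20.50 = 281.5 mol
n/ν for X = 183.7/2 = 91.85
n/ν for D = 143.9/2 = 71.95
n/ν for T = 281.5/3 = 93.83
Smallest n/ν is D → limiting reagent.
theoretical n(L) = (2/2) × 143.9 = 143.9 mol → 47520 g
% yield = 42300 / 47520 × 100 = 89.02 %

89.0 %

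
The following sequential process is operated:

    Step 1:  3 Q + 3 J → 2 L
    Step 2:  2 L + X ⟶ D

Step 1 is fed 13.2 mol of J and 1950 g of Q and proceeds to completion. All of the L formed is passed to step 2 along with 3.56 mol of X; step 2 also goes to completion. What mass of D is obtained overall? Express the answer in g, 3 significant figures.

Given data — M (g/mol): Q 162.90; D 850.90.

3030 g

Step 1:
n(J) = 13.20 mol
n(Q) = 1950 / 162.90 = 11.97 mol
n/ν for J = 13.20/3 = 4.400
n/ν for Q = 11.97/3 = 3.990
Smallest n/ν is Q → limiting reagent.
n(L) produced = (2/3) × 11.97 = 7.980 mol
Step 2:
n(L) available = 7.980 mol
n(X) = 3.560 mol
n/ν for L = 7.980/2 = 3.990
n/ν for X = 3.560/1 = 3.560
Smallest n/ν is X → limiting reagent.
n(D) = (1/1) × 3.560 = 3.560 mol
mass = 3.560 × 850.90 = 3029 g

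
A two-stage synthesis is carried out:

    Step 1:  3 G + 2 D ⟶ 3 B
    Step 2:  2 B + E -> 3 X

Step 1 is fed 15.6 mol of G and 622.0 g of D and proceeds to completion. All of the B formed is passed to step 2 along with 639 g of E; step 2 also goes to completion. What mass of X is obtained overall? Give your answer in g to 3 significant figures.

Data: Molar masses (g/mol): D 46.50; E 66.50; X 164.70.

Step 1:
n(G) = 15.60 mol
n(D) = 622.0 / 46.50 = 13.38 mol
n/ν for G = 15.60/3 = 5.200
n/ν for D = 13.38/2 = 6.690
Smallest n/ν is G → limiting reagent.
n(B) produced = (3/3) × 15.60 = 15.60 mol
Step 2:
n(B) available = 15.60 mol
n(E) = 639.0 / 66.50 = 9.609 mol
n/ν for B = 15.60/2 = 7.800
n/ν for E = 9.609/1 = 9.609
Smallest n/ν is B → limiting reagent.
n(X) = (3/2) × 15.60 = 23.40 mol
mass = 23.40 × 164.70 = 3854 g

3850 g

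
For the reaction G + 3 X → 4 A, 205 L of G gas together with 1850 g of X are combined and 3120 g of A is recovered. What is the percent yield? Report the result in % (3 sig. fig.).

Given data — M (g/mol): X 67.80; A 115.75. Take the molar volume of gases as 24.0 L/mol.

n(G) = 205.0 / 24.0 = 8.542 mol
n(X) = 1850 / 67.80 = 27.29 mol
n/ν → G: 8.542, X: 9.097; G is limiting.
theoretical n(A) = (4/1) × 8.542 = 34.17 mol → 3955 g
% yield = 3120 / 3955 × 100 = 78.89 %

78.9 %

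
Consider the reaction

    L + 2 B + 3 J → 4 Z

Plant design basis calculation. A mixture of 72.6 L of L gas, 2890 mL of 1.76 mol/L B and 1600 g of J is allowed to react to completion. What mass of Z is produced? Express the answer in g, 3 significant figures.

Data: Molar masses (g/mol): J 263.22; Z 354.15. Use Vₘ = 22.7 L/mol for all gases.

2870 g

n(L) = 72.60 / 22.7 = 3.198 mol
n(B) = 1.76 × 2890/1000 = 5.086 mol
n(J) = 1600 / 263.22 = 6.079 mol
n/ν → L: 3.198, B: 2.543, J: 2.026; J is limiting.
n(Z) = (4/3) × 6.079 = 8.105 mol
mass = 8.105 × 354.15 = 2870 g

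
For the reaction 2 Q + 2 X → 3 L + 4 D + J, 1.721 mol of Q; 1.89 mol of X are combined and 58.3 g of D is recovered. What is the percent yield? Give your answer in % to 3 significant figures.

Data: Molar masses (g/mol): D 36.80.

46.0 %

n(Q) = 1.721 mol
n(X) = 1.890 mol
n/ν for Q = 1.721/2 = 0.8605
n/ν for X = 1.890/2 = 0.9450
Smallest n/ν is Q → limiting reagent.
theoretical n(D) = (4/2) × 1.721 = 3.442 mol → 126.7 g
% yield = 58.3 / 126.7 × 100 = 46.01 %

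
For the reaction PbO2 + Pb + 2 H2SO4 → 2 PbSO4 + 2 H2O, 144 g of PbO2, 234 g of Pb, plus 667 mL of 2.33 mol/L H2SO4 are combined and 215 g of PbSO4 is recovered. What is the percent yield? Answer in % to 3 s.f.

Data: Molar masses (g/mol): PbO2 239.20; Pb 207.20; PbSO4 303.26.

n(PbO2) = 144.0 / 239.20 = 0.6020 mol
n(Pb) = 234.0 / 207.20 = 1.129 mol
n(H2SO4) = 2.33 × 667.0/1000 = 1.554 mol
n/ν → PbO2: 0.6020, Pb: 1.129, H2SO4: 0.7770; PbO2 is limiting.
theoretical n(PbSO4) = (2/1) × 0.6020 = 1.204 mol → 365.1 g
% yield = 215 / 365.1 × 100 = 58.89 %

58.9 %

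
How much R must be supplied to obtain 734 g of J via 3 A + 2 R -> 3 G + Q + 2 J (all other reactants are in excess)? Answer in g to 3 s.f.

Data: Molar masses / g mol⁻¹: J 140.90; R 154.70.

n(J) = 734 / 140.90 = 5.209 mol
n(R) = (2/2) × 5.209 = 5.209 mol
mass = 5.209 × 154.70 = 805.8 g

806 g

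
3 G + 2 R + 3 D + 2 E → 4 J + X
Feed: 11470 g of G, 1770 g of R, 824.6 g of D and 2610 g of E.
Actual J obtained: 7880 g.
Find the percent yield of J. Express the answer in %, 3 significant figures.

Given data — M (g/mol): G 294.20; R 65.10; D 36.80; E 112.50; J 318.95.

n(G) = 11470 / 294.20 = 38.99 mol
n(R) = 1770 / 65.10 = 27.19 mol
n(D) = 824.6 / 36.80 = 22.41 mol
n(E) = 2610 / 112.50 = 23.20 mol
n/ν → G: 13.00, R: 13.60, D: 7.470, E: 11.60; D is limiting.
theoretical n(J) = (4/3) × 22.41 = 29.88 mol → 9530 g
% yield = 7880 / 9530 × 100 = 82.69 %

82.7 %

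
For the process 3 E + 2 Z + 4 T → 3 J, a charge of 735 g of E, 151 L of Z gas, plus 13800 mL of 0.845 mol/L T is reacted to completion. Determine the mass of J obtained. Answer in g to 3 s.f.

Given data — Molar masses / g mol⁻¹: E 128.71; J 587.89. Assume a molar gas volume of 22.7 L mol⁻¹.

n(E) = 735.0 / 128.71 = 5.711 mol
n(Z) = 151.0 / 22.7 = 6.652 mol
n(T) = 0.845 × 13800/1000 = 11.66 mol
n/ν for E = 5.711/3 = 1.904
n/ν for Z = 6.652/2 = 3.326
n/ν for T = 11.66/4 = 2.915
Smallest n/ν is E → limiting reagent.
n(J) = (3/3) × 5.711 = 5.711 mol
mass = 5.711 × 587.89 = 3357 g

3360 g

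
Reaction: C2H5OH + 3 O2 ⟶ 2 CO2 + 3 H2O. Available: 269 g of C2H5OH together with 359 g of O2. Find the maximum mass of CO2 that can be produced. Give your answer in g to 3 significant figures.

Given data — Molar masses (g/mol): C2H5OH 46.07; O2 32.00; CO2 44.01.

329 g

n(C2H5OH) = 269.0 / 46.07 = 5.839 mol
n(O2) = 359.0 / 32.00 = 11.22 mol
n/ν → C2H5OH: 5.839, O2: 3.740; O2 is limiting.
n(CO2) = (2/3) × 11.22 = 7.480 mol
mass = 7.480 × 44.01 = 329.2 g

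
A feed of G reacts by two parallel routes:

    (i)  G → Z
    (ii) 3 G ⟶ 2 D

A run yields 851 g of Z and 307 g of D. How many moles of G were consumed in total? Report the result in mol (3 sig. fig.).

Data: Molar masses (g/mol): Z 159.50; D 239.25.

7.26 mol

n(Z) = 851 / 159.50 = 5.335 mol
n(D) = 307 / 239.25 = 1.283 mol
n(G) via (i) = (1/1)×5.335 = 5.335 mol
n(G) via (ii) = (3/2)×1.283 = 1.925 mol
total n(G) = 5.335 + 1.925 = 7.260 mol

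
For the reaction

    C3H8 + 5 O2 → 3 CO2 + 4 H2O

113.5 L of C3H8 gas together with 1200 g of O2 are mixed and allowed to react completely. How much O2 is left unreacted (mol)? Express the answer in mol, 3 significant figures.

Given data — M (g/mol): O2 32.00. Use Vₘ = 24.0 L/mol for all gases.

n(C3H8) = 113.5 / 24.0 = 4.729 mol
n(O2) = 1200 / 32.00 = 37.50 mol
n/ν → C3H8: 4.729, O2: 7.500; C3H8 is limiting.
O2 consumed = (5/1) × 4.729 = 23.65 mol
O2 remaining = 37.50 − 23.65 = 13.85 mol

13.9 mol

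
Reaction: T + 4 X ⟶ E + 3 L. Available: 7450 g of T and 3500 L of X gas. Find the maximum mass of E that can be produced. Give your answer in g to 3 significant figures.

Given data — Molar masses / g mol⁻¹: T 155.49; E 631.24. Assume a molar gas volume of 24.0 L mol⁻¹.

23000 g

n(T) = 7450 / 155.49 = 47.91 mol
n(X) = 3500 / 24.0 = 145.8 mol
n/ν for T = 47.91/1 = 47.91
n/ν for X = 145.8/4 = 36.45
Smallest n/ν is X → limiting reagent.
n(E) = (1/4) × 145.8 = 36.45 mol
mass = 36.45 × 631.24 = 23010 g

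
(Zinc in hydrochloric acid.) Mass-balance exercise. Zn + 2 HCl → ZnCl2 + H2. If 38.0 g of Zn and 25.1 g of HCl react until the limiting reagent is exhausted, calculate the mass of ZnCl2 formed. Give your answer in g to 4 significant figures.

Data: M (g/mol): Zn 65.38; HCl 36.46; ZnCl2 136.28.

46.91 g

n(Zn) = 38.00 / 65.38 = 0.5812 mol
n(HCl) = 25.10 / 36.46 = 0.6884 mol
n/ν for Zn = 0.5812/1 = 0.5812
n/ν for HCl = 0.6884/2 = 0.3442
Smallest n/ν is HCl → limiting reagent.
n(ZnCl2) = (1/2) × 0.6884 = 0.3442 mol
mass = 0.3442 × 136.28 = 46.91 g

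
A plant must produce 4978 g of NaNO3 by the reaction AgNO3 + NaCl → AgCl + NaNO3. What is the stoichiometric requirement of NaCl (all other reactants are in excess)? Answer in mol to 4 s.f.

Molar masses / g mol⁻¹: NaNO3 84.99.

58.57 mol

n(NaNO3) = 4978 / 84.99 = 58.57 mol
n(NaCl) = (1/1) × 58.57 = 58.57 mol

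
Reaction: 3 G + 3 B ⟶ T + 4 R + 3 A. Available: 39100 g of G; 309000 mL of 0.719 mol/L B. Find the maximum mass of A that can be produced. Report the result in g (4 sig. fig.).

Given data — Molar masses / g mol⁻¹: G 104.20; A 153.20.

n(G) = 39100 / 104.20 = 375.2 mol
n(B) = 0.719 × 309000/1000 = 222.2 mol
n/ν for G = 375.2/3 = 125.1
n/ν for B = 222.2/3 = 74.07
Smallest n/ν is B → limiting reagent.
n(A) = (3/3) × 222.2 = 222.2 mol
mass = 222.2 × 153.20 = 34040 g

34040 g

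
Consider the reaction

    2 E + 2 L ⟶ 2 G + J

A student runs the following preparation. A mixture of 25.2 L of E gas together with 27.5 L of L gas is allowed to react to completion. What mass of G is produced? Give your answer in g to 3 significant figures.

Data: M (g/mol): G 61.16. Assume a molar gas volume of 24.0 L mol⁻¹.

n(E) = 25.20 / 24.0 = 1.050 mol
n(L) = 27.50 / 24.0 = 1.146 mol
n/ν → E: 0.5250, L: 0.5730; E is limiting.
n(G) = (2/2) × 1.050 = 1.050 mol
mass = 1.050 × 61.16 = 64.22 g

64.2 g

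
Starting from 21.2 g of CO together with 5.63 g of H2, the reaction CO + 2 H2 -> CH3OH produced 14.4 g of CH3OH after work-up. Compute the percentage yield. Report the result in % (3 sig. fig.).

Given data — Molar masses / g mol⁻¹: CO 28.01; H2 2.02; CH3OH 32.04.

59.4 %

n(CO) = 21.20 / 28.01 = 0.7569 mol
n(H2) = 5.630 / 2.02 = 2.787 mol
n/ν for CO = 0.7569/1 = 0.7569
n/ν for H2 = 2.787/2 = 1.394
Smallest n/ν is CO → limiting reagent.
theoretical n(CH3OH) = (1/1) × 0.7569 = 0.7569 mol → 24.25 g
% yield = 14.4 / 24.25 × 100 = 59.38 %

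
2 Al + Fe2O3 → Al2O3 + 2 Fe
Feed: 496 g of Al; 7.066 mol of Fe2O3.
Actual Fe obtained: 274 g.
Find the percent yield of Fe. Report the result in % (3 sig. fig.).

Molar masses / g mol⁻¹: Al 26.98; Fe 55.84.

n(Al) = 496.0 / 26.98 = 18.38 mol
n(Fe2O3) = 7.066 mol
n/ν → Al: 9.190, Fe2O3: 7.066; Fe2O3 is limiting.
theoretical n(Fe) = (2/1) × 7.066 = 14.13 mol → 789.0 g
% yield = 274 / 789.0 × 100 = 34.73 %

34.7 %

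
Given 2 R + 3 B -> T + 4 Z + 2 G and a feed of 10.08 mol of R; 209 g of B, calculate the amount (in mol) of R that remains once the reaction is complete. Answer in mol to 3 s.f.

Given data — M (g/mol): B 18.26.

n(R) = 10.08 mol
n(B) = 209.0 / 18.26 = 11.45 mol
n/ν for R = 10.08/2 = 5.040
n/ν for B = 11.45/3 = 3.817
Smallest n/ν is B → limiting reagent.
R consumed = (2/3) × 11.45 = 7.633 mol
R remaining = 10.08 − 7.633 = 2.447 mol

2.45 mol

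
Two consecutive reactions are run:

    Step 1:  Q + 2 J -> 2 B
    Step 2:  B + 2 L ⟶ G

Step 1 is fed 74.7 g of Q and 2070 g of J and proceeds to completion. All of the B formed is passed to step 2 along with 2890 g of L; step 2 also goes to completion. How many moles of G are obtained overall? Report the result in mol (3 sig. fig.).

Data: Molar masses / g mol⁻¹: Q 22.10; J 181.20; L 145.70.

Step 1:
n(Q) = 74.70 / 22.10 = 3.380 mol
n(J) = 2070 / 181.20 = 11.42 mol
n/ν for Q = 3.380/1 = 3.380
n/ν for J = 11.42/2 = 5.710
Smallest n/ν is Q → limiting reagent.
n(B) produced = (2/1) × 3.380 = 6.760 mol
Step 2:
n(B) available = 6.760 mol
n(L) = 2890 / 145.70 = 19.84 mol
n/ν for B = 6.760/1 = 6.760
n/ν for L = 19.84/2 = 9.920
Smallest n/ν is B → limiting reagent.
n(G) = (1/1) × 6.760 = 6.760 mol

6.76 mol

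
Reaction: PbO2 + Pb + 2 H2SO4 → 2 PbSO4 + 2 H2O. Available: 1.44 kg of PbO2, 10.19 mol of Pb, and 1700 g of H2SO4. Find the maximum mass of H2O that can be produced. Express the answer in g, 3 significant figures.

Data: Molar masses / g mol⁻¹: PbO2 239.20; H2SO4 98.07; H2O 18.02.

n(PbO2) = 1.440×1000 / 239.20 = 6.020 mol
n(Pb) = 10.19 mol
n(H2SO4) = 1700 / 98.07 = 17.33 mol
n/ν for PbO2 = 6.020/1 = 6.020
n/ν for Pb = 10.19/1 = 10.19
n/ν for H2SO4 = 17.33/2 = 8.665
Smallest n/ν is PbO2 → limiting reagent.
n(H2O) = (2/1) × 6.020 = 12.04 mol
mass = 12.04 × 18.02 = 217.0 g

217 g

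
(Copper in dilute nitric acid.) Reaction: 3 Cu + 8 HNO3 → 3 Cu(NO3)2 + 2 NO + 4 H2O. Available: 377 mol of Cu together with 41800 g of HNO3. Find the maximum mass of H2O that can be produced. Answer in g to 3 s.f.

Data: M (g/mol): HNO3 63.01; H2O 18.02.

5980 g

n(Cu) = 377.0 mol
n(HNO3) = 41800 / 63.01 = 663.4 mol
n/ν for Cu = 377.0/3 = 125.7
n/ν for HNO3 = 663.4/8 = 82.93
Smallest n/ν is HNO3 → limiting reagent.
n(H2O) = (4/8) × 663.4 = 331.7 mol
mass = 331.7 × 18.02 = 5977 g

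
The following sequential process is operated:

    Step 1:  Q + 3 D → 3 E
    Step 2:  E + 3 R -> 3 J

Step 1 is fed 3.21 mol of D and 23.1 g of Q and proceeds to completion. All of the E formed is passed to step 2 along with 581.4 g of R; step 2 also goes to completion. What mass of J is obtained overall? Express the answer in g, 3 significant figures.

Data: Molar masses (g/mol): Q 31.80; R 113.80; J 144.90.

740 g

Step 1:
n(D) = 3.210 mol
n(Q) = 23.10 / 31.80 = 0.7264 mol
n/ν for D = 3.210/3 = 1.070
n/ν for Q = 0.7264/1 = 0.7264
Smallest n/ν is Q → limiting reagent.
n(E) produced = (3/1) × 0.7264 = 2.179 mol
Step 2:
n(E) available = 2.179 mol
n(R) = 581.4 / 113.80 = 5.109 mol
n/ν for E = 2.179/1 = 2.179
n/ν for R = 5.109/3 = 1.703
Smallest n/ν is R → limiting reagent.
n(J) = (3/3) × 5.109 = 5.109 mol
mass = 5.109 × 144.90 = 740.3 g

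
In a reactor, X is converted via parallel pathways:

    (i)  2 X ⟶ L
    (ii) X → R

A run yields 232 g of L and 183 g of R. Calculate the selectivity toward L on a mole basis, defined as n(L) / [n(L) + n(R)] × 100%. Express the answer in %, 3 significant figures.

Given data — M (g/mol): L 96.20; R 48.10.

n(L) = 232 / 96.20 = 2.412 mol
n(R) = 183 / 48.10 = 3.805 mol
selectivity = 2.412/(2.412+3.805) × 100 = 38.80 %

38.8 %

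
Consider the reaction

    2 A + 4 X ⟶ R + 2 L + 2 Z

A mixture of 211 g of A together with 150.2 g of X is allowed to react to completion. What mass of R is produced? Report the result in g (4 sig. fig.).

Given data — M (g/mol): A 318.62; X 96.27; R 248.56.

82.30 g

n(A) = 211.0 / 318.62 = 0.6622 mol
n(X) = 150.2 / 96.27 = 1.560 mol
n/ν for A = 0.6622/2 = 0.3311
n/ν for X = 1.560/4 = 0.3900
Smallest n/ν is A → limiting reagent.
n(R) = (1/2) × 0.6622 = 0.3311 mol
mass = 0.3311 × 248.56 = 82.30 g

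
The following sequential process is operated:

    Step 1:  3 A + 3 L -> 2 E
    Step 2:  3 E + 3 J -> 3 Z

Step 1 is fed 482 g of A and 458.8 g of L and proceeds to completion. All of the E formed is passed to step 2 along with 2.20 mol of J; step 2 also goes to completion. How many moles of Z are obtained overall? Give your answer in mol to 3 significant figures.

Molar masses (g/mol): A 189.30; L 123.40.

1.70 mol

Step 1:
n(A) = 482.0 / 189.30 = 2.546 mol
n(L) = 458.8 / 123.40 = 3.718 mol
n/ν → A: 0.8487, L: 1.239; A is limiting.
n(E) produced = (2/3) × 2.546 = 1.697 mol
Step 2:
n(E) available = 1.697 mol
n(J) = 2.200 mol
n/ν → E: 0.5657, J: 0.7333; E is limiting.
n(Z) = (3/3) × 1.697 = 1.697 mol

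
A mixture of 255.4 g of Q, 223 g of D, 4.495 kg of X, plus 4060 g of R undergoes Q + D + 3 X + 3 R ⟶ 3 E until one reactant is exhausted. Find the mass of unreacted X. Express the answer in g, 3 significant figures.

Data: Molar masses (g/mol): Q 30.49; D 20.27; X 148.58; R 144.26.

n(Q) = 255.4 / 30.49 = 8.377 mol
n(D) = 223.0 / 20.27 = 11.00 mol
n(X) = 4.495×1000 / 148.58 = 30.25 mol
n(R) = 4060 / 144.26 = 28.14 mol
n/ν for Q = 8.377/1 = 8.377
n/ν for D = 11.00/1 = 11.00
n/ν for X = 30.25/3 = 10.08
n/ν for R = 28.14/3 = 9.380
Smallest n/ν is Q → limiting reagent.
X consumed = (3/1) × 8.377 = 25.13 mol
X remaining = 30.25 − 25.13 = 5.120 mol
mass = 5.120 × 148.58 = 760.7 g

761 g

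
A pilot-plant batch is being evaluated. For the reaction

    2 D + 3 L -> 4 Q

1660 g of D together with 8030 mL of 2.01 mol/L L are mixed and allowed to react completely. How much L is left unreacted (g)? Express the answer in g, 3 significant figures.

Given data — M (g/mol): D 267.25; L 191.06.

1300 g

n(D) = 1660 / 267.25 = 6.211 mol
n(L) = 2.01 × 8030/1000 = 16.14 mol
n/ν for D = 6.211/2 = 3.106
n/ν for L = 16.14/3 = 5.380
Smallest n/ν is D → limiting reagent.
L consumed = (3/2) × 6.211 = 9.317 mol
L remaining = 16.14 − 9.317 = 6.823 mol
mass = 6.823 × 191.06 = 1304 g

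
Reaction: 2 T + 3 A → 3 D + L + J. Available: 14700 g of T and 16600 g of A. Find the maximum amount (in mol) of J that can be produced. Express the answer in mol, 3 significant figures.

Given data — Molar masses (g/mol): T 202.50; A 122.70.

n(T) = 14700 / 202.50 = 72.59 mol
n(A) = 16600 / 122.70 = 135.3 mol
n/ν for T = 72.59/2 = 36.30
n/ν for A = 135.3/3 = 45.10
Smallest n/ν is T → limiting reagent.
n(J) = (1/2) × 72.59 = 36.30 mol

36.3 mol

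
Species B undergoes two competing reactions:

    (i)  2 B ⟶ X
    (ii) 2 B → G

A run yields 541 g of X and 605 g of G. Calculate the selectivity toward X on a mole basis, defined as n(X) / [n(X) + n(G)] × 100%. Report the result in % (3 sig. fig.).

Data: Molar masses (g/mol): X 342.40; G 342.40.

47.2 %

n(X) = 541 / 342.40 = 1.580 mol
n(G) = 605 / 342.40 = 1.767 mol
selectivity = 1.580/(1.580+1.767) × 100 = 47.21 %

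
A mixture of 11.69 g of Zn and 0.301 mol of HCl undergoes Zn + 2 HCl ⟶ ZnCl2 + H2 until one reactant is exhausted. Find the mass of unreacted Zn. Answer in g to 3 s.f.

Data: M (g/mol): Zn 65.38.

1.85 g

n(Zn) = 11.69 / 65.38 = 0.1788 mol
n(HCl) = 0.3010 mol
n/ν → Zn: 0.1788, HCl: 0.1505; HCl is limiting.
Zn consumed = (1/2) × 0.3010 = 0.1505 mol
Zn remaining = 0.1788 − 0.1505 = 0.02830 mol
mass = 0.02830 × 65.38 = 1.850 g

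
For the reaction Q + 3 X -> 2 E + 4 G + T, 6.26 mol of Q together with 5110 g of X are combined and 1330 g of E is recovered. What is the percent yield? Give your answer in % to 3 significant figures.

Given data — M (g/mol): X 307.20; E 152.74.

78.5 %

n(Q) = 6.260 mol
n(X) = 5110 / 307.20 = 16.63 mol
n/ν → Q: 6.260, X: 5.543; X is limiting.
theoretical n(E) = (2/3) × 16.63 = 11.09 mol → 1694 g
% yield = 1330 / 1694 × 100 = 78.51 %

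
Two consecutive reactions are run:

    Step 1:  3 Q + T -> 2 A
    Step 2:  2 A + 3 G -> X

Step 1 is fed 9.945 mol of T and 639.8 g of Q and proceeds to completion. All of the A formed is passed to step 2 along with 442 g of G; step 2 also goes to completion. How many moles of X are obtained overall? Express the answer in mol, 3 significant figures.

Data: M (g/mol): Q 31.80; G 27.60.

Step 1:
n(T) = 9.945 mol
n(Q) = 639.8 / 31.80 = 20.12 mol
n/ν for T = 9.945/1 = 9.945
n/ν for Q = 20.12/3 = 6.707
Smallest n/ν is Q → limiting reagent.
n(A) produced = (2/3) × 20.12 = 13.41 mol
Step 2:
n(A) available = 13.41 mol
n(G) = 442.0 / 27.60 = 16.01 mol
n/ν for A = 13.41/2 = 6.705
n/ν for G = 16.01/3 = 5.337
Smallest n/ν is G → limiting reagent.
n(X) = (1/3) × 16.01 = 5.337 mol

5.34 mol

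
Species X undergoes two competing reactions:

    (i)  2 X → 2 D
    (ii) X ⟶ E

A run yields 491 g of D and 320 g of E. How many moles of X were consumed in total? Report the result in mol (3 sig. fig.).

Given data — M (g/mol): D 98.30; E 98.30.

8.25 mol

n(D) = 491 / 98.30 = 4.995 mol
n(E) = 320 / 98.30 = 3.255 mol
n(X) via (i) = (2/2)×4.995 = 4.995 mol
n(X) via (ii) = (1/1)×3.255 = 3.255 mol
total n(X) = 4.995 + 3.255 = 8.250 mol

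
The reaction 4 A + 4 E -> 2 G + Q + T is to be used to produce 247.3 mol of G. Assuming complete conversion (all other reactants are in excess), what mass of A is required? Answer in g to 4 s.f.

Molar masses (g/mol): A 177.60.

87840 g

n(G) = 247.3 mol
n(A) = (4/2) × 247.3 = 494.6 mol
mass = 494.6 × 177.60 = 87840 g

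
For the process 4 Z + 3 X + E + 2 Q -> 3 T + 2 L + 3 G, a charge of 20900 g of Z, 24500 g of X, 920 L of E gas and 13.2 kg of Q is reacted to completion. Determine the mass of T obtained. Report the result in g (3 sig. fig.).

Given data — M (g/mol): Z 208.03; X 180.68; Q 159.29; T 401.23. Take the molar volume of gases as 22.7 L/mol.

n(Z) = 20900 / 208.03 = 100.5 mol
n(X) = 24500 / 180.68 = 135.6 mol
n(E) = 920.0 / 22.7 = 40.53 mol
n(Q) = 13.20×1000 / 159.29 = 82.87 mol
n/ν for Z = 100.5/4 = 25.13
n/ν for X = 135.6/3 = 45.20
n/ν for E = 40.53/1 = 40.53
n/ν for Q = 82.87/2 = 41.44
Smallest n/ν is Z → limiting reagent.
n(T) = (3/4) × 100.5 = 75.38 mol
mass = 75.38 × 401.23 = 30240 g

30200 g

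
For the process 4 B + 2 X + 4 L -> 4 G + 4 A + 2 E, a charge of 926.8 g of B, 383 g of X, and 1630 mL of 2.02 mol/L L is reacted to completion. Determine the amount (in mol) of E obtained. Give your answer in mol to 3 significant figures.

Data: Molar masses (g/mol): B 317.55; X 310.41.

1.23 mol

n(B) = 926.8 / 317.55 = 2.919 mol
n(X) = 383.0 / 310.41 = 1.234 mol
n(L) = 2.02 × 1630/1000 = 3.293 mol
n/ν for B = 2.919/4 = 0.7298
n/ν for X = 1.234/2 = 0.6170
n/ν for L = 3.293/4 = 0.8233
Smallest n/ν is X → limiting reagent.
n(E) = (2/2) × 1.234 = 1.234 mol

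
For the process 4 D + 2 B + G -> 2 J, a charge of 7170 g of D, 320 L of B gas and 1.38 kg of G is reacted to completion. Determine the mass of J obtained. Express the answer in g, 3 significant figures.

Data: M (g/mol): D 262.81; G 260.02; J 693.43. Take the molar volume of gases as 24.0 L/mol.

n(D) = 7170 / 262.81 = 27.28 mol
n(B) = 320.0 / 24.0 = 13.33 mol
n(G) = 1.380×1000 / 260.02 = 5.307 mol
n/ν → D: 6.820, B: 6.665, G: 5.307; G is limiting.
n(J) = (2/1) × 5.307 = 10.61 mol
mass = 10.61 × 693.43 = 7357 g

7360 g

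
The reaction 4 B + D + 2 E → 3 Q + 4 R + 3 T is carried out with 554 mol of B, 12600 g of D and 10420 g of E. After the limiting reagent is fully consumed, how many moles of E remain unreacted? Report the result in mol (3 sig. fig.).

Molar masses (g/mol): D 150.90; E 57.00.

15.8 mol

n(B) = 554.0 mol
n(D) = 12600 / 150.90 = 83.50 mol
n(E) = 10420 / 57.00 = 182.8 mol
n/ν → B: 138.5, D: 83.50, E: 91.40; D is limiting.
E consumed = (2/1) × 83.50 = 167.0 mol
E remaining = 182.8 − 167.0 = 15.80 mol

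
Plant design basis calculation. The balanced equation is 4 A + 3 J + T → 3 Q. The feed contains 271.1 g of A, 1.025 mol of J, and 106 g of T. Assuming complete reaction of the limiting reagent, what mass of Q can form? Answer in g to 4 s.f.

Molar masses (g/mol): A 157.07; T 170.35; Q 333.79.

342.1 g

n(A) = 271.1 / 157.07 = 1.726 mol
n(J) = 1.025 mol
n(T) = 106.0 / 170.35 = 0.6222 mol
n/ν for A = 1.726/4 = 0.4315
n/ν for J = 1.025/3 = 0.3417
n/ν for T = 0.6222/1 = 0.6222
Smallest n/ν is J → limiting reagent.
n(Q) = (3/3) × 1.025 = 1.025 mol
mass = 1.025 × 333.79 = 342.1 g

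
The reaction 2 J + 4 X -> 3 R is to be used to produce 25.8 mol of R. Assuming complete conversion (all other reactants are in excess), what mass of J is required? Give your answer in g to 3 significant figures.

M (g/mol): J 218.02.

n(R) = 25.80 mol
n(J) = (2/3) × 25.80 = 17.20 mol
mass = 17.20 × 218.02 = 3750 g

3750 g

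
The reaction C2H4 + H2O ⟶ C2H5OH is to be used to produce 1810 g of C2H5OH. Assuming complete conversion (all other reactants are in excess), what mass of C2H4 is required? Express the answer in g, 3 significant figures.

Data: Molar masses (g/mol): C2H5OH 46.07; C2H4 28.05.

1100 g

n(C2H5OH) = 1810 / 46.07 = 39.29 mol
n(C2H4) = (1/1) × 39.29 = 39.29 mol
mass = 39.29 × 28.05 = 1102 g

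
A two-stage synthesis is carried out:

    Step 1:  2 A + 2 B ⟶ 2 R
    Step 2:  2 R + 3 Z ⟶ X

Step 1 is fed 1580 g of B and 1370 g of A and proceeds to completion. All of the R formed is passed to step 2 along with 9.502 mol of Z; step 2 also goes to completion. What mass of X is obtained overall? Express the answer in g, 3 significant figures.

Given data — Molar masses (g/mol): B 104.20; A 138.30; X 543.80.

1720 g

Step 1:
n(B) = 1580 / 104.20 = 15.16 mol
n(A) = 1370 / 138.30 = 9.906 mol
n/ν for B = 15.16/2 = 7.580
n/ν for A = 9.906/2 = 4.953
Smallest n/ν is A → limiting reagent.
n(R) produced = (2/2) × 9.906 = 9.906 mol
Step 2:
n(R) available = 9.906 mol
n(Z) = 9.502 mol
n/ν for R = 9.906/2 = 4.953
n/ν for Z = 9.502/3 = 3.167
Smallest n/ν is Z → limiting reagent.
n(X) = (1/3) × 9.502 = 3.167 mol
mass = 3.167 × 543.80 = 1722 g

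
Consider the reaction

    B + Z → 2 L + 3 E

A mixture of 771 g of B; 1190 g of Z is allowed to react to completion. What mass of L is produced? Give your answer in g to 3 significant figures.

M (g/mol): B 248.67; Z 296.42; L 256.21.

n(B) = 771.0 / 248.67 = 3.100 mol
n(Z) = 1190 / 296.42 = 4.015 mol
n/ν for B = 3.100/1 = 3.100
n/ν for Z = 4.015/1 = 4.015
Smallest n/ν is B → limiting reagent.
n(L) = (2/1) × 3.100 = 6.200 mol
mass = 6.200 × 256.21 = 1589 g

1590 g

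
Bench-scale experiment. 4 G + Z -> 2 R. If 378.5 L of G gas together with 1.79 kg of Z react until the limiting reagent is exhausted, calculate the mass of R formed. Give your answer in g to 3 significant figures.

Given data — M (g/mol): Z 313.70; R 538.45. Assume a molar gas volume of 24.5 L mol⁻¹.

4160 g

n(G) = 378.5 / 24.5 = 15.45 mol
n(Z) = 1.790×1000 / 313.70 = 5.706 mol
n/ν → G: 3.863, Z: 5.706; G is limiting.
n(R) = (2/4) × 15.45 = 7.725 mol
mass = 7.725 × 538.45 = 4160 g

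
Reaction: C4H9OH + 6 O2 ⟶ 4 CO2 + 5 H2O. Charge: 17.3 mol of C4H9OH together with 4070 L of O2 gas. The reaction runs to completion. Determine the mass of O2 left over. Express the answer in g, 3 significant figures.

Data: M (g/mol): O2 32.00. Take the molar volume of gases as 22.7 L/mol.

2420 g

n(C4H9OH) = 17.30 mol
n(O2) = 4070 / 22.7 = 179.3 mol
n/ν → C4H9OH: 17.30, O2: 29.88; C4H9OH is limiting.
O2 consumed = (6/1) × 17.30 = 103.8 mol
O2 remaining = 179.3 − 103.8 = 75.50 mol
mass = 75.50 × 32.00 = 2416 g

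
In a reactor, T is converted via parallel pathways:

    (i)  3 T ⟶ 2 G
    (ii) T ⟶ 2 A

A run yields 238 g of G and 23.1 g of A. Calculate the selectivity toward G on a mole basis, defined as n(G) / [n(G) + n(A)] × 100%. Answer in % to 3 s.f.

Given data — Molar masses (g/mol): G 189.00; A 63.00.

77.4 %

n(G) = 238 / 189.00 = 1.259 mol
n(A) = 23.1 / 63.00 = 0.3667 mol
selectivity = 1.259/(1.259+0.3667) × 100 = 77.44 %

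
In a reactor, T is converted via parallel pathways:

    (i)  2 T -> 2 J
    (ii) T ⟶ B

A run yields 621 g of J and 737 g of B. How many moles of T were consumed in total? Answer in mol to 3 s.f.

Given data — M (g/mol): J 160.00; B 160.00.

8.49 mol

n(J) = 621 / 160.00 = 3.881 mol
n(B) = 737 / 160.00 = 4.606 mol
n(T) via (i) = (2/2)×3.881 = 3.881 mol
n(T) via (ii) = (1/1)×4.606 = 4.606 mol
total n(T) = 3.881 + 4.606 = 8.487 mol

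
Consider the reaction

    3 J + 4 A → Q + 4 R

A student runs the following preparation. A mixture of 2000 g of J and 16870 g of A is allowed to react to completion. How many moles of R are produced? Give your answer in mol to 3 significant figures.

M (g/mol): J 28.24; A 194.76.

n(J) = 2000 / 28.24 = 70.82 mol
n(A) = 16870 / 194.76 = 86.62 mol
n/ν for J = 70.82/3 = 23.61
n/ν for A = 86.62/4 = 21.66
Smallest n/ν is A → limiting reagent.
n(R) = (4/4) × 86.62 = 86.62 mol

86.6 mol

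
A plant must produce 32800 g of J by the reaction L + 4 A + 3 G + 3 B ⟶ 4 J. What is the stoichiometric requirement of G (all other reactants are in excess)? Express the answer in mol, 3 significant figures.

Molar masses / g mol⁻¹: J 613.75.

40.1 mol

n(J) = 32800 / 613.75 = 53.44 mol
n(G) = (3/4) × 53.44 = 40.08 mol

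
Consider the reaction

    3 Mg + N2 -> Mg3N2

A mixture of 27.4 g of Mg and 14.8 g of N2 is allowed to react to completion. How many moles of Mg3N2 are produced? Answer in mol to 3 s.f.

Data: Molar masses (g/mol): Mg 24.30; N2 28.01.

0.376 mol

n(Mg) = 27.40 / 24.30 = 1.128 mol
n(N2) = 14.80 / 28.01 = 0.5284 mol
n/ν → Mg: 0.3760, N2: 0.5284; Mg is limiting.
n(Mg3N2) = (1/3) × 1.128 = 0.3760 mol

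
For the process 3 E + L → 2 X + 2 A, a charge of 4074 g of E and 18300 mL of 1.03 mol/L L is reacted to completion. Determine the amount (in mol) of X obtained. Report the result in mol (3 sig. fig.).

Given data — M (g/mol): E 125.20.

21.7 mol

n(E) = 4074 / 125.20 = 32.54 mol
n(L) = 1.03 × 18300/1000 = 18.85 mol
n/ν for E = 32.54/3 = 10.85
n/ν for L = 18.85/1 = 18.85
Smallest n/ν is E → limiting reagent.
n(X) = (2/3) × 32.54 = 21.69 mol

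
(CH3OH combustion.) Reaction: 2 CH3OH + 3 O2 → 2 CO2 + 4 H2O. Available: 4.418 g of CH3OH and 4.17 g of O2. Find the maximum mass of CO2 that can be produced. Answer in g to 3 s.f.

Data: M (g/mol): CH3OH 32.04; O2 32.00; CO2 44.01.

3.82 g

n(CH3OH) = 4.418 / 32.04 = 0.1379 mol
n(O2) = 4.170 / 32.00 = 0.1303 mol
n/ν for CH3OH = 0.1379/2 = 0.06895
n/ν for O2 = 0.1303/3 = 0.04343
Smallest n/ν is O2 → limiting reagent.
n(CO2) = (2/3) × 0.1303 = 0.08687 mol
mass = 0.08687 × 44.01 = 3.823 g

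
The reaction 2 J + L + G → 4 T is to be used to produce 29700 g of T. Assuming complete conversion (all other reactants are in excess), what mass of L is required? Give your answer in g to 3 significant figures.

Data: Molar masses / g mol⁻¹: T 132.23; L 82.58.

4640 g

n(T) = 29700 / 132.23 = 224.6 mol
n(L) = (1/4) × 224.6 = 56.15 mol
mass = 56.15 × 82.58 = 4637 g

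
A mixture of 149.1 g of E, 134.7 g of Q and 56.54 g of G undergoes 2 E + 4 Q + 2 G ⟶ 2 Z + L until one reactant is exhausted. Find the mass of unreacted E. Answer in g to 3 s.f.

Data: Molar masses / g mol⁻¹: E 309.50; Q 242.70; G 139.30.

63.2 g

n(E) = 149.1 / 309.50 = 0.4817 mol
n(Q) = 134.7 / 242.70 = 0.5550 mol
n(G) = 56.54 / 139.30 = 0.4059 mol
n/ν → E: 0.2409, Q: 0.1388, G: 0.2030; Q is limiting.
E consumed = (2/4) × 0.5550 = 0.2775 mol
E remaining = 0.4817 − 0.2775 = 0.2042 mol
mass = 0.2042 × 309.50 = 63.20 g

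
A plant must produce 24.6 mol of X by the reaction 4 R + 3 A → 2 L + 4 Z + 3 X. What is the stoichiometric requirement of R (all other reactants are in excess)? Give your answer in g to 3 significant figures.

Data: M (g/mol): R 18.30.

600 g

n(X) = 24.60 mol
n(R) = (4/3) × 24.60 = 32.80 mol
mass = 32.80 × 18.30 = 600.2 g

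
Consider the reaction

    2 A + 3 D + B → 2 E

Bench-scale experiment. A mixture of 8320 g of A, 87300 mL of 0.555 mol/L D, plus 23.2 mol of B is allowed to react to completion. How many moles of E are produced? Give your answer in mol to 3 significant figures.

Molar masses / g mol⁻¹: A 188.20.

n(A) = 8320 / 188.20 = 44.21 mol
n(D) = 0.555 × 87300/1000 = 48.45 mol
n(B) = 23.20 mol
n/ν → A: 22.11, D: 16.15, B: 23.20; D is limiting.
n(E) = (2/3) × 48.45 = 32.30 mol

32.3 mol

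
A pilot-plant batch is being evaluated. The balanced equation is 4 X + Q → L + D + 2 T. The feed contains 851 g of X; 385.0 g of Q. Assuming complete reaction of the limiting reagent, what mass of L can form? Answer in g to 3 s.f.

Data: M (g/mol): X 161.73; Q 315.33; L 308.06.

376 g

n(X) = 851.0 / 161.73 = 5.262 mol
n(Q) = 385.0 / 315.33 = 1.221 mol
n/ν → X: 1.316, Q: 1.221; Q is limiting.
n(L) = (1/1) × 1.221 = 1.221 mol
mass = 1.221 × 308.06 = 376.1 g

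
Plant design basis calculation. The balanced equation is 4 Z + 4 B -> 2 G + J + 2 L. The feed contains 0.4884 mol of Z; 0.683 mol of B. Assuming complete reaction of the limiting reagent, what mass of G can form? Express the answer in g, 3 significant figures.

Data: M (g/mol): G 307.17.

n(Z) = 0.4884 mol
n(B) = 0.6830 mol
n/ν for Z = 0.4884/4 = 0.1221
n/ν for B = 0.6830/4 = 0.1708
Smallest n/ν is Z → limiting reagent.
n(G) = (2/4) × 0.4884 = 0.2442 mol
mass = 0.2442 × 307.17 = 75.01 g

75.0 g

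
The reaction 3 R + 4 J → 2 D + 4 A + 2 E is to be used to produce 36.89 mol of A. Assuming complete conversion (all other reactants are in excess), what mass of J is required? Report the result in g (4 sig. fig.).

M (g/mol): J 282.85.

n(A) = 36.89 mol
n(J) = (4/4) × 36.89 = 36.89 mol
mass = 36.89 × 282.85 = 10430 g

10430 g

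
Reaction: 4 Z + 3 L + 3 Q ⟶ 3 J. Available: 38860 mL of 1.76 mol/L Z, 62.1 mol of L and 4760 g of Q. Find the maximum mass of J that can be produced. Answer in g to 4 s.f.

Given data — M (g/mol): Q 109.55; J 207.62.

n(Z) = 1.76 × 38860/1000 = 68.39 mol
n(L) = 62.10 mol
n(Q) = 4760 / 109.55 = 43.45 mol
n/ν → Z: 17.10, L: 20.70, Q: 14.48; Q is limiting.
n(J) = (3/3) × 43.45 = 43.45 mol
mass = 43.45 × 207.62 = 9021 g

9021 g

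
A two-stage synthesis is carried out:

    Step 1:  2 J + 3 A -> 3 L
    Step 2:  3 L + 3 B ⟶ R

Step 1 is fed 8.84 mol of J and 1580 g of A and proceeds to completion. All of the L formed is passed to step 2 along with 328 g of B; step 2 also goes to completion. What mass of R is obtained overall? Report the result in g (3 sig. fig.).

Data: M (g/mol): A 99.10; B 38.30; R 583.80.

Step 1:
n(J) = 8.840 mol
n(A) = 1580 / 99.10 = 15.94 mol
n/ν → J: 4.420, A: 5.313; J is limiting.
n(L) produced = (3/2) × 8.840 = 13.26 mol
Step 2:
n(L) available = 13.26 mol
n(B) = 328.0 / 38.30 = 8.564 mol
n/ν → L: 4.420, B: 2.855; B is limiting.
n(R) = (1/3) × 8.564 = 2.855 mol
mass = 2.855 × 583.80 = 1667 g

1670 g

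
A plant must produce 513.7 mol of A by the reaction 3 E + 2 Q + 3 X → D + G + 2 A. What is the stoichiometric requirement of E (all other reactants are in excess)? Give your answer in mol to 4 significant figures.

770.6 mol

n(A) = 513.7 mol
n(E) = (3/2) × 513.7 = 770.6 mol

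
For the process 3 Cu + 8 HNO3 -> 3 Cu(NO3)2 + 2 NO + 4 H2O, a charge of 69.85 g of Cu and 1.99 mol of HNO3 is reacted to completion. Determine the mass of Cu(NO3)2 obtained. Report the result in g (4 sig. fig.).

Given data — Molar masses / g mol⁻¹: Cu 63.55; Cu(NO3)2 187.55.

n(Cu) = 69.85 / 63.55 = 1.099 mol
n(HNO3) = 1.990 mol
n/ν → Cu: 0.3663, HNO3: 0.2488; HNO3 is limiting.
n(Cu(NO3)2) = (3/8) × 1.990 = 0.7463 mol
mass = 0.7463 × 187.55 = 140.0 g

140.0 g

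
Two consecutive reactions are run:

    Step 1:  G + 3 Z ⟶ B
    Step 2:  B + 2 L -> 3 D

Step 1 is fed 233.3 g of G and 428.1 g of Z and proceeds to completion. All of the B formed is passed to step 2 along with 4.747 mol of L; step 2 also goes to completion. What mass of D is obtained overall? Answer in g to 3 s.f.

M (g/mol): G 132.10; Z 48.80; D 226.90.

1200 g

Step 1:
n(G) = 233.3 / 132.10 = 1.766 mol
n(Z) = 428.1 / 48.80 = 8.773 mol
n/ν → G: 1.766, Z: 2.924; G is limiting.
n(B) produced = (1/1) × 1.766 = 1.766 mol
Step 2:
n(B) available = 1.766 mol
n(L) = 4.747 mol
n/ν → B: 1.766, L: 2.374; B is limiting.
n(D) = (3/1) × 1.766 = 5.298 mol
mass = 5.298 × 226.90 = 1202 g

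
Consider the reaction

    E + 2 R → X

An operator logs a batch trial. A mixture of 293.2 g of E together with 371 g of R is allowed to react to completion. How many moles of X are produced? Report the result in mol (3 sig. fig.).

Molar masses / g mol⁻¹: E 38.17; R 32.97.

n(E) = 293.2 / 38.17 = 7.681 mol
n(R) = 371.0 / 32.97 = 11.25 mol
n/ν → E: 7.681, R: 5.625; R is limiting.
n(X) = (1/2) × 11.25 = 5.625 mol

5.63 mol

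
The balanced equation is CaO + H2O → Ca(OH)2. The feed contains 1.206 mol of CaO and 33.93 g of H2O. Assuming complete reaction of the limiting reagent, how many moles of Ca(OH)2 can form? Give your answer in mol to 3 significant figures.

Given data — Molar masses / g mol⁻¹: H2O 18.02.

1.21 mol

n(CaO) = 1.206 mol
n(H2O) = 33.93 / 18.02 = 1.883 mol
n/ν → CaO: 1.206, H2O: 1.883; CaO is limiting.
n(Ca(OH)2) = (1/1) × 1.206 = 1.206 mol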